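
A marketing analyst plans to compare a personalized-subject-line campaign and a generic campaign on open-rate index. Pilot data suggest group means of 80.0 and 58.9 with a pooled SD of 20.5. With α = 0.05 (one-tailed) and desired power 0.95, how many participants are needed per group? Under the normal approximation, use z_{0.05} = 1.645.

Cohen's d = |M₁ − M₂| / SD_pooled = |80.0 − 58.9| / 20.5 = 21.1 / 20.5 = 1.029.
For two independent groups with equal n: n = 2·((z_{α} + z_β) / d)².
z_{α} + z_β = 1.645 + 1.645 = 3.290.
n = 2 × (3.290 / 1.029)² = 2 × 3.197² = 2 × 10.22 = 20.4.
Round up to the next whole participant.

n = 21 per group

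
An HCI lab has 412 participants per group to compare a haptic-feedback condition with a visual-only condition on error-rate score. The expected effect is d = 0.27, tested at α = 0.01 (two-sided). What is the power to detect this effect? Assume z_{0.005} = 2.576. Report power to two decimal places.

For two equal groups, power = Φ(d·√(n/2) − z_{α/2}).
d·√(n/2) = 0.27 × √(412/2) = 0.27 × 14.353 = 3.875.
z_β = 3.875 − 2.576 = 1.299.
Power = Φ(1.299) = 0.903.

power ≈ 0.90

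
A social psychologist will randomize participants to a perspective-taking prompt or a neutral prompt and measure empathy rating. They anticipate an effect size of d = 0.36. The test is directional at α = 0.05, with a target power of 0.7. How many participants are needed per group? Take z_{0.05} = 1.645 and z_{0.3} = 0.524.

For two independent groups with equal n: n = 2·((z_{α} + z_β) / d)².
z_{α} + z_β = 1.645 + 0.524 = 2.169.
n = 2 × (2.169 / 0.36)² = 2 × 6.025² = 2 × 36.30 = 72.6.
Round up to the next whole participant.

n = 73 per group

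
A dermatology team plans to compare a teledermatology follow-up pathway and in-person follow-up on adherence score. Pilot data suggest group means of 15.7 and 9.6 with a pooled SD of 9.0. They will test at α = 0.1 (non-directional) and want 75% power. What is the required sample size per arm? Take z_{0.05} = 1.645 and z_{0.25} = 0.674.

Cohen's d = |M₁ − M₂| / SD_pooled = |15.7 − 9.6| / 9.0 = 6.1 / 9.0 = 0.678.
For two independent groups with equal n: n = 2·((z_{α/2} + z_β) / d)².
z_{α/2} + z_β = 1.645 + 0.674 = 2.319.
n = 2 × (2.319 / 0.678)² = 2 × 3.420² = 2 × 11.70 = 23.4.
Round up to the next whole participant.

n = 24 per group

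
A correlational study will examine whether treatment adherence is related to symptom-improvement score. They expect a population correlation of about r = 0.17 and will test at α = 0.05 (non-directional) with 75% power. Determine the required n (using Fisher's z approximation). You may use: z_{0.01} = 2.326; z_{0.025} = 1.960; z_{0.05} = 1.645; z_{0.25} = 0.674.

n = 239

Fisher's z: C = ½·ln((1+r)/(1−r)) = ½·ln(1.4096) = 0.1717.
n = ((z_{α/2} + z_β)/C)² + 3.
(1.960 + 0.674) / 0.1717 = 2.634 / 0.1717 = 15.341.
n = 15.341² + 3 = 235.34 + 3 = 238.3.
Round up.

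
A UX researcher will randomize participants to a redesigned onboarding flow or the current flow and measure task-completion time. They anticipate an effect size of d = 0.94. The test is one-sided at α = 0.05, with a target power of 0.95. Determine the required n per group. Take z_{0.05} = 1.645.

n = 25 per group

For two independent groups with equal n: n = 2·((z_{α} + z_β) / d)².
z_{α} + z_β = 1.645 + 1.645 = 3.290.
n = 2 × (3.290 / 0.94)² = 2 × 3.500² = 2 × 12.25 = 24.5.
Round up to the next whole participant.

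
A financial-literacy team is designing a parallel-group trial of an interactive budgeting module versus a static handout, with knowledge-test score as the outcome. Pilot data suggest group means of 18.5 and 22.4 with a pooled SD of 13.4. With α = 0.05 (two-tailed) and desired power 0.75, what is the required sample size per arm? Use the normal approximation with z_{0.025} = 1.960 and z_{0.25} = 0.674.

Cohen's d = |M₁ − M₂| / SD_pooled = |18.5 − 22.4| / 13.4 = 3.9 / 13.4 = 0.291.
For two independent groups with equal n: n = 2·((z_{α/2} + z_β) / d)².
z_{α/2} + z_β = 1.960 + 0.674 = 2.634.
n = 2 × (2.634 / 0.291)² = 2 × 9.052² = 2 × 81.93 = 163.9.
Round up to the next whole participant.

n = 164 per group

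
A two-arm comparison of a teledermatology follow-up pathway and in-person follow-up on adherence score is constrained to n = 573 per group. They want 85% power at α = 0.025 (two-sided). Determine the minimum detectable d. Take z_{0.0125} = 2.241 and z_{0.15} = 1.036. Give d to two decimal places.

For two independent groups of n = 573 each: d_min = (z_{α/2} + z_β)·√(2/n).
z-sum = 2.241 + 1.036 = 3.277.
d_min = 3.277 × √(2/573) = 3.277 × 0.0591 = 0.194.

d_min ≈ 0.19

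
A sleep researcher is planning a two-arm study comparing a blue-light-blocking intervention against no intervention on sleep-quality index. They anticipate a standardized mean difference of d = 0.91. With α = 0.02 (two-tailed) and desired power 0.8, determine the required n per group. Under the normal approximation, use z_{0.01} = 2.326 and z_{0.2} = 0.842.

For two independent groups with equal n: n = 2·((z_{α/2} + z_β) / d)².
z_{α/2} + z_β = 2.326 + 0.842 = 3.168.
n = 2 × (3.168 / 0.91)² = 2 × 3.481² = 2 × 12.12 = 24.2.
Round up to the next whole participant.

n = 25 per group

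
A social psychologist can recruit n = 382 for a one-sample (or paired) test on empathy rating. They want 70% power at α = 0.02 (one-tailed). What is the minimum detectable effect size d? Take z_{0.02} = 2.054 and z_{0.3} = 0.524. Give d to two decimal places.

For a single sample (or paired design) of n = 382: d_min = (z_{α} + z_β)/√n.
z-sum = 2.054 + 0.524 = 2.578.
d_min = 2.578 / √382 = 2.578 / 19.545 = 0.132.

d_min ≈ 0.13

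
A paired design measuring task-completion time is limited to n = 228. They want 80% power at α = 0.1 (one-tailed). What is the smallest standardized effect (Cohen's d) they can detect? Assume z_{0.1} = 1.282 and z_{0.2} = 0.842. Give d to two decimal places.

For a single sample (or paired design) of n = 228: d_min = (z_{α} + z_β)/√n.
z-sum = 1.282 + 0.842 = 2.124.
d_min = 2.124 / √228 = 2.124 / 15.100 = 0.141.

d_min ≈ 0.14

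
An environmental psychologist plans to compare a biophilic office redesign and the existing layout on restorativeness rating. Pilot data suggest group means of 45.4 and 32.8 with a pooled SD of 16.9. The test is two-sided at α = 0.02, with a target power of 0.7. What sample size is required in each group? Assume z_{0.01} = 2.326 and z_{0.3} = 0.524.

n = 30 per group

Cohen's d = |M₁ − M₂| / SD_pooled = |45.4 − 32.8| / 16.9 = 12.6 / 16.9 = 0.746.
For two independent groups with equal n: n = 2·((z_{α/2} + z_β) / d)².
z_{α/2} + z_β = 2.326 + 0.524 = 2.850.
n = 2 × (2.850 / 0.746)² = 2 × 3.820² = 2 × 14.60 = 29.2.
Round up to the next whole participant.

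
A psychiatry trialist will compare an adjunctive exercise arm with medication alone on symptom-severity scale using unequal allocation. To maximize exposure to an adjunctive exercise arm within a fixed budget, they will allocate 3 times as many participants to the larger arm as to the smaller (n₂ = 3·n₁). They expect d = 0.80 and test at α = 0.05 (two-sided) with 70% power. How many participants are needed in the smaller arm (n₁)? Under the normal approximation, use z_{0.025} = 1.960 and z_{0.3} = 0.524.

With allocation ratio k = n₂/n₁ = 3, Var(x̄₁−x̄₂) = σ²(1/n₁ + 1/(k·n₁)) = σ²·(k+1)/(k·n₁).
So n₁ = (1 + 1/k)·((z_{α/2} + z_β)/d)² = 1.333 × (2.484/0.80)².
n₁ = 1.333 × 9.64 = 12.9.
Round up: n₁ = 13, giving n₂ = 3 × 13 = 39.

n₁ = 13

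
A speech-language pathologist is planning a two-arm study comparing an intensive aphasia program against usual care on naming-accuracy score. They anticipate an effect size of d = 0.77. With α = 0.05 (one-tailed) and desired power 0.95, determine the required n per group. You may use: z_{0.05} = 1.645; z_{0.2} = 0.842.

n = 37 per group

For two independent groups with equal n: n = 2·((z_{α} + z_β) / d)².
z_{α} + z_β = 1.645 + 1.645 = 3.290.
n = 2 × (3.290 / 0.77)² = 2 × 4.273² = 2 × 18.26 = 36.5.
Round up to the next whole participant.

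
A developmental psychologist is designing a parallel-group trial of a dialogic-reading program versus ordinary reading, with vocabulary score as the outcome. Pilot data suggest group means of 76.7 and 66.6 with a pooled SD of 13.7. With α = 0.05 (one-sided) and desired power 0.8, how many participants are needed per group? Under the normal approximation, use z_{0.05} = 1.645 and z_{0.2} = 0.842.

n = 23 per group

Cohen's d = |M₁ − M₂| / SD_pooled = |76.7 − 66.6| / 13.7 = 10.1 / 13.7 = 0.737.
For two independent groups with equal n: n = 2·((z_{α} + z_β) / d)².
z_{α} + z_β = 1.645 + 0.842 = 2.487.
n = 2 × (2.487 / 0.737)² = 2 × 3.374² = 2 × 11.39 = 22.8.
Round up to the next whole participant.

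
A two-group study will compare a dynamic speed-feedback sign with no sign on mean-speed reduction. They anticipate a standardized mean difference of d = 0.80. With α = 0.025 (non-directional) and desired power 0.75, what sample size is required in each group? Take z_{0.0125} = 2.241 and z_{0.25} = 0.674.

n = 27 per group

For two independent groups with equal n: n = 2·((z_{α/2} + z_β) / d)².
z_{α/2} + z_β = 2.241 + 0.674 = 2.915.
n = 2 × (2.915 / 0.80)² = 2 × 3.644² = 2 × 13.28 = 26.6.
Round up to the next whole participant.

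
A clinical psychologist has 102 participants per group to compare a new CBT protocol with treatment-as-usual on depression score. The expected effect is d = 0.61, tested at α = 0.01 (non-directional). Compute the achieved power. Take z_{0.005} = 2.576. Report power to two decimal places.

For two equal groups, power = Φ(d·√(n/2) − z_{α/2}).
d·√(n/2) = 0.61 × √(102/2) = 0.61 × 7.141 = 4.356.
z_β = 4.356 − 2.576 = 1.780.
Power = Φ(1.780) = 0.962.

power ≈ 0.96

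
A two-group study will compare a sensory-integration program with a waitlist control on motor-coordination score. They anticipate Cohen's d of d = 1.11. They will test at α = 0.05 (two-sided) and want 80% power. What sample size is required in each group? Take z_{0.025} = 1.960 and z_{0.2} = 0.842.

n = 13 per group

For two independent groups with equal n: n = 2·((z_{α/2} + z_β) / d)².
z_{α/2} + z_β = 1.960 + 0.842 = 2.802.
n = 2 × (2.802 / 1.11)² = 2 × 2.524² = 2 × 6.37 = 12.7.
Round up to the next whole participant.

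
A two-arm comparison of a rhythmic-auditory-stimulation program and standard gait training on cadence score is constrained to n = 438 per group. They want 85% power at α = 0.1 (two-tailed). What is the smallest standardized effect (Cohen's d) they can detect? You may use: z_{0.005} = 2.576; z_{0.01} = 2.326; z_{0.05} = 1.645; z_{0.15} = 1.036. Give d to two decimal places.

d_min ≈ 0.18

For two independent groups of n = 438 each: d_min = (z_{α/2} + z_β)·√(2/n).
z-sum = 1.645 + 1.036 = 2.681.
d_min = 2.681 × √(2/438) = 2.681 × 0.0676 = 0.181.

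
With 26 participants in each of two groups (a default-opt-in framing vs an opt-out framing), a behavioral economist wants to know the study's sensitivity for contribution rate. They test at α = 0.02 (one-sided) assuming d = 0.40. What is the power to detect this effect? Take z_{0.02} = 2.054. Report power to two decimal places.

power ≈ 0.27

For two equal groups, power = Φ(d·√(n/2) − z_{α}).
d·√(n/2) = 0.40 × √(26/2) = 0.40 × 3.606 = 1.442.
z_β = 1.442 − 2.054 = -0.612.
Power = Φ(-0.612) = 0.270.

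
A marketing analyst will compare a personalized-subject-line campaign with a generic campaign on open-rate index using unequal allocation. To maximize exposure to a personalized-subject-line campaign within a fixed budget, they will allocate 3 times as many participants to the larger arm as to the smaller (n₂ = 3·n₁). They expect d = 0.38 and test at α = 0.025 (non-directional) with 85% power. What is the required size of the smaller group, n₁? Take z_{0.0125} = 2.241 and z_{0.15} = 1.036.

With allocation ratio k = n₂/n₁ = 3, Var(x̄₁−x̄₂) = σ²(1/n₁ + 1/(k·n₁)) = σ²·(k+1)/(k·n₁).
So n₁ = (1 + 1/k)·((z_{α/2} + z_β)/d)² = 1.333 × (3.277/0.38)².
n₁ = 1.333 × 74.37 = 99.2.
Round up: n₁ = 100, giving n₂ = 3 × 100 = 300.

n₁ = 100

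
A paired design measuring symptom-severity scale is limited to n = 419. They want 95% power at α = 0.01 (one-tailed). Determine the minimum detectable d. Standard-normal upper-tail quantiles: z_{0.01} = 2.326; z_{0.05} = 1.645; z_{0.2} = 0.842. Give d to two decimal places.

For a single sample (or paired design) of n = 419: d_min = (z_{α} + z_β)/√n.
z-sum = 2.326 + 1.645 = 3.971.
d_min = 3.971 / √419 = 3.971 / 20.469 = 0.194.

d_min ≈ 0.19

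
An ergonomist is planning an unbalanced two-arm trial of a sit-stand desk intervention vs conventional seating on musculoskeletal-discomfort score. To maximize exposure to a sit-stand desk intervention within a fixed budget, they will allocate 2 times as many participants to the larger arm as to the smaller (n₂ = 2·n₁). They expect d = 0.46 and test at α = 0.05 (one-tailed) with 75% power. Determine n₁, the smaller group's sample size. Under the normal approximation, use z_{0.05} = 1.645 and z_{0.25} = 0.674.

With allocation ratio k = n₂/n₁ = 2, Var(x̄₁−x̄₂) = σ²(1/n₁ + 1/(k·n₁)) = σ²·(k+1)/(k·n₁).
So n₁ = (1 + 1/k)·((z_{α} + z_β)/d)² = 1.500 × (2.319/0.46)².
n₁ = 1.500 × 25.41 = 38.1.
Round up: n₁ = 39, giving n₂ = 2 × 39 = 78.

n₁ = 39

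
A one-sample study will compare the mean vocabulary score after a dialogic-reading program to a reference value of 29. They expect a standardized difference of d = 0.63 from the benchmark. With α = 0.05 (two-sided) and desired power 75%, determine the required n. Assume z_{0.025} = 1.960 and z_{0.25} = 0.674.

n = 18

For a one-sample test: n = ((z_{α/2} + z_β) / d)².
z_{α/2} + z_β = 1.960 + 0.674 = 2.634.
n = (2.634 / 0.63)² = 4.181² = 17.48.
Round up.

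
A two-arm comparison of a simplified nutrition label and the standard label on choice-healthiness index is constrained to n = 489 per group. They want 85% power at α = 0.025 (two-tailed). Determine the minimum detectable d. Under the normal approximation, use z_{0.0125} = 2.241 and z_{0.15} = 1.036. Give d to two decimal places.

d_min ≈ 0.21

For two independent groups of n = 489 each: d_min = (z_{α/2} + z_β)·√(2/n).
z-sum = 2.241 + 1.036 = 3.277.
d_min = 3.277 × √(2/489) = 3.277 × 0.0640 = 0.210.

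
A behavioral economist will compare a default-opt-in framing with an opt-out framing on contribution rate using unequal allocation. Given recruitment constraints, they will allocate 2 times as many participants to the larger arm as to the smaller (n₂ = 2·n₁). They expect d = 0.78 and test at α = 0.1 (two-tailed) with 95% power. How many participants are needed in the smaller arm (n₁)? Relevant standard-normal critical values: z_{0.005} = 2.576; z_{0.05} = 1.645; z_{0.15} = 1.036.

With allocation ratio k = n₂/n₁ = 2, Var(x̄₁−x̄₂) = σ²(1/n₁ + 1/(k·n₁)) = σ²·(k+1)/(k·n₁).
So n₁ = (1 + 1/k)·((z_{α/2} + z_β)/d)² = 1.500 × (3.290/0.78)².
n₁ = 1.500 × 17.79 = 26.7.
Round up: n₁ = 27, giving n₂ = 2 × 27 = 54.

n₁ = 27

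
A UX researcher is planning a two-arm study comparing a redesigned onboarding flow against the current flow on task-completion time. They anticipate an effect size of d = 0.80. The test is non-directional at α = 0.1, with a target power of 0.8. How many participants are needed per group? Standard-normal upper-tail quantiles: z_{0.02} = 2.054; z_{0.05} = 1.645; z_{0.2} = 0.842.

For two independent groups with equal n: n = 2·((z_{α/2} + z_β) / d)².
z_{α/2} + z_β = 1.645 + 0.842 = 2.487.
n = 2 × (2.487 / 0.80)² = 2 × 3.109² = 2 × 9.66 = 19.3.
Round up to the next whole participant.

n = 20 per group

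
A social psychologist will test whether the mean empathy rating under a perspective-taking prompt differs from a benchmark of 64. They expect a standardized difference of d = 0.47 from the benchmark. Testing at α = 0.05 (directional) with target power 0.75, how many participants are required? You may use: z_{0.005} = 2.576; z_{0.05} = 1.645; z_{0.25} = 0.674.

n = 25

For a one-sample test: n = ((z_{α} + z_β) / d)².
z_{α} + z_β = 1.645 + 0.674 = 2.319.
n = (2.319 / 0.47)² = 4.934² = 24.34.
Round up.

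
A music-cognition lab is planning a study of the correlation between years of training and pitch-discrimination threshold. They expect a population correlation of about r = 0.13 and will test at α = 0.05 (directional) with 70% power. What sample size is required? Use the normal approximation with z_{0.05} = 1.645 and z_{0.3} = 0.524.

n = 279

Fisher's z: C = ½·ln((1+r)/(1−r)) = ½·ln(1.2989) = 0.1307.
n = ((z_{α} + z_β)/C)² + 3.
(1.645 + 0.524) / 0.1307 = 2.169 / 0.1307 = 16.595.
n = 16.595² + 3 = 275.40 + 3 = 278.4.
Round up.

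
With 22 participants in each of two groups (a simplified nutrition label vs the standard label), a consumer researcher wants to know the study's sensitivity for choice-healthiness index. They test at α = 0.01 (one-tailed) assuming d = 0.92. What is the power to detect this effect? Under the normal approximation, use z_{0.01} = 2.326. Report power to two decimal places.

power ≈ 0.77

For two equal groups, power = Φ(d·√(n/2) − z_{α}).
d·√(n/2) = 0.92 × √(22/2) = 0.92 × 3.317 = 3.051.
z_β = 3.051 − 2.326 = 0.725.
Power = Φ(0.725) = 0.766.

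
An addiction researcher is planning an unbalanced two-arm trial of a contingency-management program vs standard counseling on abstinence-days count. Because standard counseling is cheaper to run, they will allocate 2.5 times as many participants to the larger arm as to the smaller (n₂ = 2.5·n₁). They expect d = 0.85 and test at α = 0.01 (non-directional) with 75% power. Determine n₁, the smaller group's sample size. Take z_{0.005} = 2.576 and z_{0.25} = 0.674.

With allocation ratio k = n₂/n₁ = 2.5, Var(x̄₁−x̄₂) = σ²(1/n₁ + 1/(k·n₁)) = σ²·(k+1)/(k·n₁).
So n₁ = (1 + 1/k)·((z_{α/2} + z_β)/d)² = 1.400 × (3.250/0.85)².
n₁ = 1.400 × 14.62 = 20.5.
Round up: n₁ = 21, giving n₂ = ⌈2.5 × 21⌉ = ⌈52.5⌉ = 53.

n₁ = 21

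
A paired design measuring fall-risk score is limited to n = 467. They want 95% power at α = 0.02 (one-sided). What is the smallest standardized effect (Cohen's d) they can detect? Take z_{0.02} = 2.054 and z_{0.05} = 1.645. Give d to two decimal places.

For a single sample (or paired design) of n = 467: d_min = (z_{α} + z_β)/√n.
z-sum = 2.054 + 1.645 = 3.699.
d_min = 3.699 / √467 = 3.699 / 21.610 = 0.171.

d_min ≈ 0.17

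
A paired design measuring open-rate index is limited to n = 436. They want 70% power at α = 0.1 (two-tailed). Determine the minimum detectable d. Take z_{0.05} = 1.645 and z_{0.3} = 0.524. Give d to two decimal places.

d_min ≈ 0.10

For a single sample (or paired design) of n = 436: d_min = (z_{α/2} + z_β)/√n.
z-sum = 1.645 + 0.524 = 2.169.
d_min = 2.169 / √436 = 2.169 / 20.881 = 0.104.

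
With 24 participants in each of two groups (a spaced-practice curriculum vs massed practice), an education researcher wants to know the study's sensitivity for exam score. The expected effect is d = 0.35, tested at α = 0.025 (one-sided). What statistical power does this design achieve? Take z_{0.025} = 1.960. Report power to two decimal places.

power ≈ 0.23

For two equal groups, power = Φ(d·√(n/2) − z_{α}).
d·√(n/2) = 0.35 × √(24/2) = 0.35 × 3.464 = 1.212.
z_β = 1.212 − 1.960 = -0.748.
Power = Φ(-0.748) = 0.227.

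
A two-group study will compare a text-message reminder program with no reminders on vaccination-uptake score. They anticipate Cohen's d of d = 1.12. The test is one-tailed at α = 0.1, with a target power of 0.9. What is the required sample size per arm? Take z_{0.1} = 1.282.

n = 11 per group

For two independent groups with equal n: n = 2·((z_{α} + z_β) / d)².
z_{α} + z_β = 1.282 + 1.282 = 2.564.
n = 2 × (2.564 / 1.12)² = 2 × 2.289² = 2 × 5.24 = 10.5.
Round up to the next whole participant.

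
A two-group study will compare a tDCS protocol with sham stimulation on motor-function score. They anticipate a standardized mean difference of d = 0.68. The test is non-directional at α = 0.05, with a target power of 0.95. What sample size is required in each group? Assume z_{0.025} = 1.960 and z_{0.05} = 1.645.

n = 57 per group

For two independent groups with equal n: n = 2·((z_{α/2} + z_β) / d)².
z_{α/2} + z_β = 1.960 + 1.645 = 3.605.
n = 2 × (3.605 / 0.68)² = 2 × 5.301² = 2 × 28.11 = 56.2.
Round up to the next whole participant.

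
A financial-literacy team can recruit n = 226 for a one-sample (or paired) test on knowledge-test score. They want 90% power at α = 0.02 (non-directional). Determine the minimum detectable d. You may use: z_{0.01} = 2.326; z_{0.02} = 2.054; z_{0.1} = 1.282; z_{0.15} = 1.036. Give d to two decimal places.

d_min ≈ 0.24

For a single sample (or paired design) of n = 226: d_min = (z_{α/2} + z_β)/√n.
z-sum = 2.326 + 1.282 = 3.608.
d_min = 3.608 / √226 = 3.608 / 15.033 = 0.240.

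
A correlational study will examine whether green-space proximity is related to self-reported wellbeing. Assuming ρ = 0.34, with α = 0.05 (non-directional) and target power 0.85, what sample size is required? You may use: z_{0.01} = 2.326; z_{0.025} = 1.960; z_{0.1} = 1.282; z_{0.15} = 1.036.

Fisher's z: C = ½·ln((1+r)/(1−r)) = ½·ln(2.0303) = 0.3541.
n = ((z_{α/2} + z_β)/C)² + 3.
(1.960 + 1.036) / 0.3541 = 2.996 / 0.3541 = 8.461.
n = 8.461² + 3 = 71.59 + 3 = 74.6.
Round up.

n = 75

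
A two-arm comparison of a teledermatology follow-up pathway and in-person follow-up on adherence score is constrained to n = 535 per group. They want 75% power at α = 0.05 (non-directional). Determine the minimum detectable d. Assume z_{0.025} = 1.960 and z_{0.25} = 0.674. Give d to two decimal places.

For two independent groups of n = 535 each: d_min = (z_{α/2} + z_β)·√(2/n).
z-sum = 1.960 + 0.674 = 2.634.
d_min = 2.634 × √(2/535) = 2.634 × 0.0611 = 0.161.

d_min ≈ 0.16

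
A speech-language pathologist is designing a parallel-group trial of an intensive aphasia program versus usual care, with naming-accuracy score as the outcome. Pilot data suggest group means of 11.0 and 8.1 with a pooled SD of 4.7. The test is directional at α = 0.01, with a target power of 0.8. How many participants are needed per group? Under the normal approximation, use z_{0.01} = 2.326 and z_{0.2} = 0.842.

Cohen's d = |M₁ − M₂| / SD_pooled = |11.0 − 8.1| / 4.7 = 2.9 / 4.7 = 0.617.
For two independent groups with equal n: n = 2·((z_{α} + z_β) / d)².
z_{α} + z_β = 2.326 + 0.842 = 3.168.
n = 2 × (3.168 / 0.617)² = 2 × 5.135² = 2 × 26.36 = 52.7.
Round up to the next whole participant.

n = 53 per group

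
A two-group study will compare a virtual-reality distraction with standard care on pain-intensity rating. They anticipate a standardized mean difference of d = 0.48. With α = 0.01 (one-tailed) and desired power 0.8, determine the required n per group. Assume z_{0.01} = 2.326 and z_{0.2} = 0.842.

n = 88 per group

For two independent groups with equal n: n = 2·((z_{α} + z_β) / d)².
z_{α} + z_β = 2.326 + 0.842 = 3.168.
n = 2 × (3.168 / 0.48)² = 2 × 6.600² = 2 × 43.56 = 87.1.
Round up to the next whole participant.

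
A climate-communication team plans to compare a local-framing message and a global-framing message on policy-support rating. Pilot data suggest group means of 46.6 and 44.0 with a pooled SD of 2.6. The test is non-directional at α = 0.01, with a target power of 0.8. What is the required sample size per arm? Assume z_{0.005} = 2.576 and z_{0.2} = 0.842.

n = 24 per group

Cohen's d = |M₁ − M₂| / SD_pooled = |46.6 − 44.0| / 2.6 = 2.6 / 2.6 = 1.000.
For two independent groups with equal n: n = 2·((z_{α/2} + z_β) / d)².
z_{α/2} + z_β = 2.576 + 0.842 = 3.418.
n = 2 × (3.418 / 1.000)² = 2 × 3.418² = 2 × 11.68 = 23.4.
Round up to the next whole participant.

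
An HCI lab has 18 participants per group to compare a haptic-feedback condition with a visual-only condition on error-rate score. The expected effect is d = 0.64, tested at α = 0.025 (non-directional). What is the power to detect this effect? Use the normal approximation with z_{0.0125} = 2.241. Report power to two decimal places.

power ≈ 0.37

For two equal groups, power = Φ(d·√(n/2) − z_{α/2}).
d·√(n/2) = 0.64 × √(18/2) = 0.64 × 3.000 = 1.920.
z_β = 1.920 − 2.241 = -0.321.
Power = Φ(-0.321) = 0.374.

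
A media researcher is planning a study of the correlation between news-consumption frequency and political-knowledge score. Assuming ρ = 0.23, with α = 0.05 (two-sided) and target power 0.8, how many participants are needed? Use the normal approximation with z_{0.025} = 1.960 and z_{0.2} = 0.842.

Fisher's z: C = ½·ln((1+r)/(1−r)) = ½·ln(1.5974) = 0.2342.
n = ((z_{α/2} + z_β)/C)² + 3.
(1.960 + 0.842) / 0.2342 = 2.802 / 0.2342 = 11.964.
n = 11.964² + 3 = 143.14 + 3 = 146.1.
Round up.

n = 147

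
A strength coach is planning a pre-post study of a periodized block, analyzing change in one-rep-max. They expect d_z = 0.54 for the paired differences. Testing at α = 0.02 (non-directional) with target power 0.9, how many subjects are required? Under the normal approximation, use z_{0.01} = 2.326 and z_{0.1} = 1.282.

n = 45 pairs

For a paired (one-sample on differences) test: n = ((z_{α/2} + z_β) / d)².
z_{α/2} + z_β = 2.326 + 1.282 = 3.608.
n = (3.608 / 0.54)² = 6.681² = 44.64.
Round up.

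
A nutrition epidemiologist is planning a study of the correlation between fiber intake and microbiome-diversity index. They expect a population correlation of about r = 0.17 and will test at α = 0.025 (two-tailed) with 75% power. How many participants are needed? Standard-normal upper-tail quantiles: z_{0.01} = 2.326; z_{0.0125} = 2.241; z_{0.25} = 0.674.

n = 292

Fisher's z: C = ½·ln((1+r)/(1−r)) = ½·ln(1.4096) = 0.1717.
n = ((z_{α/2} + z_β)/C)² + 3.
(2.241 + 0.674) / 0.1717 = 2.915 / 0.1717 = 16.977.
n = 16.977² + 3 = 288.23 + 3 = 291.2.
Round up.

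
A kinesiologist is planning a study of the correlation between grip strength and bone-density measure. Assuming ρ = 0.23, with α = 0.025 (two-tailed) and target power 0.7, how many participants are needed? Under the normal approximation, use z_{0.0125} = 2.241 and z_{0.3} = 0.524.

Fisher's z: C = ½·ln((1+r)/(1−r)) = ½·ln(1.5974) = 0.2342.
n = ((z_{α/2} + z_β)/C)² + 3.
(2.241 + 0.524) / 0.2342 = 2.765 / 0.2342 = 11.806.
n = 11.806² + 3 = 139.39 + 3 = 142.4.
Round up.

n = 143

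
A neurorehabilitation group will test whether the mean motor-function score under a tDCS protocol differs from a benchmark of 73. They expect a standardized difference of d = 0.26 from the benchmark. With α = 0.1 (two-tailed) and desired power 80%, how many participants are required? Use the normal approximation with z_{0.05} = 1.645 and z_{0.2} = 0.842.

For a one-sample test: n = ((z_{α/2} + z_β) / d)².
z_{α/2} + z_β = 1.645 + 0.842 = 2.487.
n = (2.487 / 0.26)² = 9.565² = 91.50.
Round up.

n = 92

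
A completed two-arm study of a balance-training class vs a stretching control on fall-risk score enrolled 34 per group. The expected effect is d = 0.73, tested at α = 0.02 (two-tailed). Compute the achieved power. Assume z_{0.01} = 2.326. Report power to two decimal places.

For two equal groups, power = Φ(d·√(n/2) − z_{α/2}).
d·√(n/2) = 0.73 × √(34/2) = 0.73 × 4.123 = 3.010.
z_β = 3.010 − 2.326 = 0.684.
Power = Φ(0.684) = 0.753.

power ≈ 0.75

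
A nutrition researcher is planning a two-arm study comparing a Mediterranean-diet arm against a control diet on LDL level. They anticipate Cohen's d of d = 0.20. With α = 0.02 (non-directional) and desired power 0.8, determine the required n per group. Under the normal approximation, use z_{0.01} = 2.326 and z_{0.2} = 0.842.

n = 502 per group

For two independent groups with equal n: n = 2·((z_{α/2} + z_β) / d)².
z_{α/2} + z_β = 2.326 + 0.842 = 3.168.
n = 2 × (3.168 / 0.20)² = 2 × 15.840² = 2 × 250.91 = 501.8.
Round up to the next whole participant.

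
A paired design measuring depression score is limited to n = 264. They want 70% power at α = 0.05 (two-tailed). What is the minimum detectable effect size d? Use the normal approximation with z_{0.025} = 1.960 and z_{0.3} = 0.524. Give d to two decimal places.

d_min ≈ 0.15

For a single sample (or paired design) of n = 264: d_min = (z_{α/2} + z_β)/√n.
z-sum = 1.960 + 0.524 = 2.484.
d_min = 2.484 / √264 = 2.484 / 16.248 = 0.153.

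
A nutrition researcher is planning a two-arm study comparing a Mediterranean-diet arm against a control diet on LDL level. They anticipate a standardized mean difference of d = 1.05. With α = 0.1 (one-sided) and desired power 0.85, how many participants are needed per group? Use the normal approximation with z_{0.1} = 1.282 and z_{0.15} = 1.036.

For two independent groups with equal n: n = 2·((z_{α} + z_β) / d)².
z_{α} + z_β = 1.282 + 1.036 = 2.318.
n = 2 × (2.318 / 1.05)² = 2 × 2.208² = 2 × 4.87 = 9.7.
Round up to the next whole participant.

n = 10 per group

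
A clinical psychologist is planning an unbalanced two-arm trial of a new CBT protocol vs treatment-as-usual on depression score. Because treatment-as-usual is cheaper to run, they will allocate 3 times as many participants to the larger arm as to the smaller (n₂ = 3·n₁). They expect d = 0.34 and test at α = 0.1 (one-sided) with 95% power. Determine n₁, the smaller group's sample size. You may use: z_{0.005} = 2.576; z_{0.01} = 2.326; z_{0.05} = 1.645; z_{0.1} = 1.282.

n₁ = 99

With allocation ratio k = n₂/n₁ = 3, Var(x̄₁−x̄₂) = σ²(1/n₁ + 1/(k·n₁)) = σ²·(k+1)/(k·n₁).
So n₁ = (1 + 1/k)·((z_{α} + z_β)/d)² = 1.333 × (2.927/0.34)².
n₁ = 1.333 × 74.11 = 98.8.
Round up: n₁ = 99, giving n₂ = 3 × 99 = 297.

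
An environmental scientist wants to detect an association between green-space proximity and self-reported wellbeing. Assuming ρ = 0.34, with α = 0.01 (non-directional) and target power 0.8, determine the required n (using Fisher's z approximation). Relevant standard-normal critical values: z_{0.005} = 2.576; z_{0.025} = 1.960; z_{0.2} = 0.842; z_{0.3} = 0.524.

Fisher's z: C = ½·ln((1+r)/(1−r)) = ½·ln(2.0303) = 0.3541.
n = ((z_{α/2} + z_β)/C)² + 3.
(2.576 + 0.842) / 0.3541 = 3.418 / 0.3541 = 9.653.
n = 9.653² + 3 = 93.17 + 3 = 96.2.
Round up.

n = 97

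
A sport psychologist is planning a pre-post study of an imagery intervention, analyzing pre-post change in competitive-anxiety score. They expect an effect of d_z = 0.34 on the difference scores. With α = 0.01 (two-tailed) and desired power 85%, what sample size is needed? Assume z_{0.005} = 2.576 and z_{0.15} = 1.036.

n = 113 pairs

For a paired (one-sample on differences) test: n = ((z_{α/2} + z_β) / d)².
z_{α/2} + z_β = 2.576 + 1.036 = 3.612.
n = (3.612 / 0.34)² = 10.624² = 112.86.
Round up.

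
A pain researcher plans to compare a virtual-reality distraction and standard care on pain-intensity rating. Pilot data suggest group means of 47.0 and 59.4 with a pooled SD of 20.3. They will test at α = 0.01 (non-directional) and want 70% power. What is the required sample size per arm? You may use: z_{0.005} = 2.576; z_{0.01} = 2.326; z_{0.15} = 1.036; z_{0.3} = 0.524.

n = 52 per group

Cohen's d = |M₁ − M₂| / SD_pooled = |47.0 − 59.4| / 20.3 = 12.4 / 20.3 = 0.611.
For two independent groups with equal n: n = 2·((z_{α/2} + z_β) / d)².
z_{α/2} + z_β = 2.576 + 0.524 = 3.100.
n = 2 × (3.100 / 0.611)² = 2 × 5.074² = 2 × 25.74 = 51.5.
Round up to the next whole participant.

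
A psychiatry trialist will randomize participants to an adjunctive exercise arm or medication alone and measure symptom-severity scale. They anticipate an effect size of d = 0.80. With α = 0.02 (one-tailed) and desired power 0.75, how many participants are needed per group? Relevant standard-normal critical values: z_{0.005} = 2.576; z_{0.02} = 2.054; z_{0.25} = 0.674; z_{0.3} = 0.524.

For two independent groups with equal n: n = 2·((z_{α} + z_β) / d)².
z_{α} + z_β = 2.054 + 0.674 = 2.728.
n = 2 × (2.728 / 0.80)² = 2 × 3.410² = 2 × 11.63 = 23.3.
Round up to the next whole participant.

n = 24 per group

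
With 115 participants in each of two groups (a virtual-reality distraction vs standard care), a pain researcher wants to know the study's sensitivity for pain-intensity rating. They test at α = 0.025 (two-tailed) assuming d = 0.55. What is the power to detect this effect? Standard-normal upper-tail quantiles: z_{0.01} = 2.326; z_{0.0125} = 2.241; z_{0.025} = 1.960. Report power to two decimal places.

power ≈ 0.97

For two equal groups, power = Φ(d·√(n/2) − z_{α/2}).
d·√(n/2) = 0.55 × √(115/2) = 0.55 × 7.583 = 4.171.
z_β = 4.171 − 2.241 = 1.930.
Power = Φ(1.930) = 0.973.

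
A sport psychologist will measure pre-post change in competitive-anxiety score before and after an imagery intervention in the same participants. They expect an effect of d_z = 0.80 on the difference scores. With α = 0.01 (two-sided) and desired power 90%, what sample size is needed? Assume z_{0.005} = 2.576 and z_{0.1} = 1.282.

For a paired (one-sample on differences) test: n = ((z_{α/2} + z_β) / d)².
z_{α/2} + z_β = 2.576 + 1.282 = 3.858.
n = (3.858 / 0.80)² = 4.822² = 23.26.
Round up.

n = 24 pairs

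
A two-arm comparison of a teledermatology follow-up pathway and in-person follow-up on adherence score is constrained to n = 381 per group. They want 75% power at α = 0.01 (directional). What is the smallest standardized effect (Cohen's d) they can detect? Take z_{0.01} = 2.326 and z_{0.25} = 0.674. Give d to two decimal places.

d_min ≈ 0.22

For two independent groups of n = 381 each: d_min = (z_{α} + z_β)·√(2/n).
z-sum = 2.326 + 0.674 = 3.000.
d_min = 3.000 × √(2/381) = 3.000 × 0.0725 = 0.217.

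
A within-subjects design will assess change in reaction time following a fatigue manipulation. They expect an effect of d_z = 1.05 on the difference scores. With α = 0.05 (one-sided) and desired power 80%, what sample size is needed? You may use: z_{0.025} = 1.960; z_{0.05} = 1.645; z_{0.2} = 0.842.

For a paired (one-sample on differences) test: n = ((z_{α} + z_β) / d)².
z_{α} + z_β = 1.645 + 0.842 = 2.487.
n = (2.487 / 1.05)² = 2.369² = 5.61.
Round up.

n = 6 pairs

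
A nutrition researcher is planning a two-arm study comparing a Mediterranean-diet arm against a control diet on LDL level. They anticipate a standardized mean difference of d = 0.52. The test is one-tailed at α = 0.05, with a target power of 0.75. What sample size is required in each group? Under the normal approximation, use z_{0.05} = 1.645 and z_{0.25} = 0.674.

For two independent groups with equal n: n = 2·((z_{α} + z_β) / d)².
z_{α} + z_β = 1.645 + 0.674 = 2.319.
n = 2 × (2.319 / 0.52)² = 2 × 4.460² = 2 × 19.89 = 39.8.
Round up to the next whole participant.

n = 40 per group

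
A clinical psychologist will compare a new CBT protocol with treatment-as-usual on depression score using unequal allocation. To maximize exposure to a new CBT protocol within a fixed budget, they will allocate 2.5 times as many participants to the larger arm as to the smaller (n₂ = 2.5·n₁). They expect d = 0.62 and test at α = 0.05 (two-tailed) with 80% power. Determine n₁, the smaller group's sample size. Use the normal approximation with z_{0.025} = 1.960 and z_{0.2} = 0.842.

With allocation ratio k = n₂/n₁ = 2.5, Var(x̄₁−x̄₂) = σ²(1/n₁ + 1/(k·n₁)) = σ²·(k+1)/(k·n₁).
So n₁ = (1 + 1/k)·((z_{α/2} + z_β)/d)² = 1.400 × (2.802/0.62)².
n₁ = 1.400 × 20.42 = 28.6.
Round up: n₁ = 29, giving n₂ = ⌈2.5 × 29⌉ = ⌈72.5⌉ = 73.

n₁ = 29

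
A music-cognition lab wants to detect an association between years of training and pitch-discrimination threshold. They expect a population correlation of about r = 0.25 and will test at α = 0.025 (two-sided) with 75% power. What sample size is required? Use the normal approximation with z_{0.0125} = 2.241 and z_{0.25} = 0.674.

Fisher's z: C = ½·ln((1+r)/(1−r)) = ½·ln(1.6667) = 0.2554.
n = ((z_{α/2} + z_β)/C)² + 3.
(2.241 + 0.674) / 0.2554 = 2.915 / 0.2554 = 11.413.
n = 11.413² + 3 = 130.27 + 3 = 133.3.
Round up.

n = 134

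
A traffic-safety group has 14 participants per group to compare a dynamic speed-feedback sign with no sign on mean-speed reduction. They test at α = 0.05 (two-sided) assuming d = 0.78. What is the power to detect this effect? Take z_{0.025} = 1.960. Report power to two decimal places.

power ≈ 0.54

For two equal groups, power = Φ(d·√(n/2) − z_{α/2}).
d·√(n/2) = 0.78 × √(14/2) = 0.78 × 2.646 = 2.064.
z_β = 2.064 − 1.960 = 0.104.
Power = Φ(0.104) = 0.541.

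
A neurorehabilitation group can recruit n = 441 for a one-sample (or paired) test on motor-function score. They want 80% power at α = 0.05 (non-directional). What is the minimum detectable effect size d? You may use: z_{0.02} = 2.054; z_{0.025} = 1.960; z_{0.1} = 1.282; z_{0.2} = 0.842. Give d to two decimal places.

d_min ≈ 0.13

For a single sample (or paired design) of n = 441: d_min = (z_{α/2} + z_β)/√n.
z-sum = 1.960 + 0.842 = 2.802.
d_min = 2.802 / √441 = 2.802 / 21.000 = 0.133.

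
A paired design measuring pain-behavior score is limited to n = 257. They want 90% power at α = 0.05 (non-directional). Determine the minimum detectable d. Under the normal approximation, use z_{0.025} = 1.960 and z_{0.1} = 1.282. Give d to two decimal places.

For a single sample (or paired design) of n = 257: d_min = (z_{α/2} + z_β)/√n.
z-sum = 1.960 + 1.282 = 3.242.
d_min = 3.242 / √257 = 3.242 / 16.031 = 0.202.

d_min ≈ 0.20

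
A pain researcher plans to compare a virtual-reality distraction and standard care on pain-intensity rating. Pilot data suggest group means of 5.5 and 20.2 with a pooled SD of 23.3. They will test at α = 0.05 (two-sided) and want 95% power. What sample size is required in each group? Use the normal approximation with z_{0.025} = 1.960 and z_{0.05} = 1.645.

Cohen's d = |M₁ − M₂| / SD_pooled = |5.5 − 20.2| / 23.3 = 14.7 / 23.3 = 0.631.
For two independent groups with equal n: n = 2·((z_{α/2} + z_β) / d)².
z_{α/2} + z_β = 1.960 + 1.645 = 3.605.
n = 2 × (3.605 / 0.631)² = 2 × 5.713² = 2 × 32.64 = 65.3.
Round up to the next whole participant.

n = 66 per group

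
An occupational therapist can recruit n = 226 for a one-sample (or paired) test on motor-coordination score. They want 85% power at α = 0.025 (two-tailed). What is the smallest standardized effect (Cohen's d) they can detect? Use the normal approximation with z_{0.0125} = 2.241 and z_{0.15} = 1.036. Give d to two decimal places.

For a single sample (or paired design) of n = 226: d_min = (z_{α/2} + z_β)/√n.
z-sum = 2.241 + 1.036 = 3.277.
d_min = 3.277 / √226 = 3.277 / 15.033 = 0.218.

d_min ≈ 0.22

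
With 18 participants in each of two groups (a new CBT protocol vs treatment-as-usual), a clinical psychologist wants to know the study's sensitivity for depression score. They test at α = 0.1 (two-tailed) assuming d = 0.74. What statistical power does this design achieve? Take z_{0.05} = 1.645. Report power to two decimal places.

power ≈ 0.72

For two equal groups, power = Φ(d·√(n/2) − z_{α/2}).
d·√(n/2) = 0.74 × √(18/2) = 0.74 × 3.000 = 2.220.
z_β = 2.220 − 1.645 = 0.575.
Power = Φ(0.575) = 0.717.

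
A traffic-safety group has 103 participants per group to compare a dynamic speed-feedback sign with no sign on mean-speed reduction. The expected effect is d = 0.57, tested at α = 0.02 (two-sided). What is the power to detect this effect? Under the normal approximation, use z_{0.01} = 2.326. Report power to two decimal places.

For two equal groups, power = Φ(d·√(n/2) − z_{α/2}).
d·√(n/2) = 0.57 × √(103/2) = 0.57 × 7.176 = 4.091.
z_β = 4.091 − 2.326 = 1.765.
Power = Φ(1.765) = 0.961.

power ≈ 0.96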